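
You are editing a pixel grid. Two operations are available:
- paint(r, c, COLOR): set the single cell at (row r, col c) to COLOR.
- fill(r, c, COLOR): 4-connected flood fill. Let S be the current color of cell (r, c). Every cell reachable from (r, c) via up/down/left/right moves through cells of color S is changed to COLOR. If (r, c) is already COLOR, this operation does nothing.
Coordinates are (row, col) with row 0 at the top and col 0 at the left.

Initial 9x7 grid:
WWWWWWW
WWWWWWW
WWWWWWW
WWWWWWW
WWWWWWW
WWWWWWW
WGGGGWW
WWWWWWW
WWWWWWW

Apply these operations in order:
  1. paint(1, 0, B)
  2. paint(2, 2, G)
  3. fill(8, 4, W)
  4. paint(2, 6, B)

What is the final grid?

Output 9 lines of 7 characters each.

After op 1 paint(1,0,B):
WWWWWWW
BWWWWWW
WWWWWWW
WWWWWWW
WWWWWWW
WWWWWWW
WGGGGWW
WWWWWWW
WWWWWWW
After op 2 paint(2,2,G):
WWWWWWW
BWWWWWW
WWGWWWW
WWWWWWW
WWWWWWW
WWWWWWW
WGGGGWW
WWWWWWW
WWWWWWW
After op 3 fill(8,4,W) [0 cells changed]:
WWWWWWW
BWWWWWW
WWGWWWW
WWWWWWW
WWWWWWW
WWWWWWW
WGGGGWW
WWWWWWW
WWWWWWW
After op 4 paint(2,6,B):
WWWWWWW
BWWWWWW
WWGWWWB
WWWWWWW
WWWWWWW
WWWWWWW
WGGGGWW
WWWWWWW
WWWWWWW

Answer: WWWWWWW
BWWWWWW
WWGWWWB
WWWWWWW
WWWWWWW
WWWWWWW
WGGGGWW
WWWWWWW
WWWWWWW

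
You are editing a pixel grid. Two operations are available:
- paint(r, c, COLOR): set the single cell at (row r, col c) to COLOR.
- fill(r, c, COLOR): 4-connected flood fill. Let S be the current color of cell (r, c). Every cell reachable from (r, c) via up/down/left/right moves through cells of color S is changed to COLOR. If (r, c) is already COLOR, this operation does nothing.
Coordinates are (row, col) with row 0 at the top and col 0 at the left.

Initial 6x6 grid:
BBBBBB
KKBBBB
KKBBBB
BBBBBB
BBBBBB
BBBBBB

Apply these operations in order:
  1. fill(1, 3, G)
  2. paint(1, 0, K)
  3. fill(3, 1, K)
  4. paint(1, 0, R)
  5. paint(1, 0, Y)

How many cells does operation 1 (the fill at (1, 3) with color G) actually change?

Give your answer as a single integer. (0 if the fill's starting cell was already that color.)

After op 1 fill(1,3,G) [32 cells changed]:
GGGGGG
KKGGGG
KKGGGG
GGGGGG
GGGGGG
GGGGGG

Answer: 32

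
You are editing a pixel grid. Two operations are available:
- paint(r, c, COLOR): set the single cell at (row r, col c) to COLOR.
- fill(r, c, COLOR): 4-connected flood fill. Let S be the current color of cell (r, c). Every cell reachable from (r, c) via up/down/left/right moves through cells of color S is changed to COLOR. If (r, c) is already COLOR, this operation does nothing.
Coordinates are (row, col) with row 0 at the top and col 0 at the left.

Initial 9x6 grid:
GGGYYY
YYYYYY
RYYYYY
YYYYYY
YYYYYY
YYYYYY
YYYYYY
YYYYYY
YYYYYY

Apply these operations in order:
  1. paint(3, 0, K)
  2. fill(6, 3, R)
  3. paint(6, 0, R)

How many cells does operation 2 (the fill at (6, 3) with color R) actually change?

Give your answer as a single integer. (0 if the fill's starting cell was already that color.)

After op 1 paint(3,0,K):
GGGYYY
YYYYYY
RYYYYY
KYYYYY
YYYYYY
YYYYYY
YYYYYY
YYYYYY
YYYYYY
After op 2 fill(6,3,R) [49 cells changed]:
GGGRRR
RRRRRR
RRRRRR
KRRRRR
RRRRRR
RRRRRR
RRRRRR
RRRRRR
RRRRRR

Answer: 49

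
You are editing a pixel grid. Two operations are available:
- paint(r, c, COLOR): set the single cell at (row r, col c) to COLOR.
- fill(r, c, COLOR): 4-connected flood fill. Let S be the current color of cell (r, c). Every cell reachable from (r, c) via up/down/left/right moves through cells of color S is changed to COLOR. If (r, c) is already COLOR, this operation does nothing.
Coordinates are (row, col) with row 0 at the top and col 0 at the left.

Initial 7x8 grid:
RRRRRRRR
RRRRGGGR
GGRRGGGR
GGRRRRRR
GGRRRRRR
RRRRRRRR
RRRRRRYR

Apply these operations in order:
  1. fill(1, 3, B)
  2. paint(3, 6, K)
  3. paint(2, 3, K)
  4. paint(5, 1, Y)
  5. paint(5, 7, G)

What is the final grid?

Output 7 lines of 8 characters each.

After op 1 fill(1,3,B) [43 cells changed]:
BBBBBBBB
BBBBGGGB
GGBBGGGB
GGBBBBBB
GGBBBBBB
BBBBBBBB
BBBBBBYB
After op 2 paint(3,6,K):
BBBBBBBB
BBBBGGGB
GGBBGGGB
GGBBBBKB
GGBBBBBB
BBBBBBBB
BBBBBBYB
After op 3 paint(2,3,K):
BBBBBBBB
BBBBGGGB
GGBKGGGB
GGBBBBKB
GGBBBBBB
BBBBBBBB
BBBBBBYB
After op 4 paint(5,1,Y):
BBBBBBBB
BBBBGGGB
GGBKGGGB
GGBBBBKB
GGBBBBBB
BYBBBBBB
BBBBBBYB
After op 5 paint(5,7,G):
BBBBBBBB
BBBBGGGB
GGBKGGGB
GGBBBBKB
GGBBBBBB
BYBBBBBG
BBBBBBYB

Answer: BBBBBBBB
BBBBGGGB
GGBKGGGB
GGBBBBKB
GGBBBBBB
BYBBBBBG
BBBBBBYB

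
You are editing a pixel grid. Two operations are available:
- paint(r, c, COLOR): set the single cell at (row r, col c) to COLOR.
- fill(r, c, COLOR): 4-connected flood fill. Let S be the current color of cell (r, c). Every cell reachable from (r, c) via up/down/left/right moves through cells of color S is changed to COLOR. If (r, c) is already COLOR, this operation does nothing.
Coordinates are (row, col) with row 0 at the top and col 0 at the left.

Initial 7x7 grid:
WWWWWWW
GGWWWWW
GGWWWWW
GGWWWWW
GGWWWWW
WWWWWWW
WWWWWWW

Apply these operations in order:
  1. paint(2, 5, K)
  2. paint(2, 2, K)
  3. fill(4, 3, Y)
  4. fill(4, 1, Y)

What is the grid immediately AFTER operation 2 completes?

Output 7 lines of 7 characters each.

After op 1 paint(2,5,K):
WWWWWWW
GGWWWWW
GGWWWKW
GGWWWWW
GGWWWWW
WWWWWWW
WWWWWWW
After op 2 paint(2,2,K):
WWWWWWW
GGWWWWW
GGKWWKW
GGWWWWW
GGWWWWW
WWWWWWW
WWWWWWW

Answer: WWWWWWW
GGWWWWW
GGKWWKW
GGWWWWW
GGWWWWW
WWWWWWW
WWWWWWW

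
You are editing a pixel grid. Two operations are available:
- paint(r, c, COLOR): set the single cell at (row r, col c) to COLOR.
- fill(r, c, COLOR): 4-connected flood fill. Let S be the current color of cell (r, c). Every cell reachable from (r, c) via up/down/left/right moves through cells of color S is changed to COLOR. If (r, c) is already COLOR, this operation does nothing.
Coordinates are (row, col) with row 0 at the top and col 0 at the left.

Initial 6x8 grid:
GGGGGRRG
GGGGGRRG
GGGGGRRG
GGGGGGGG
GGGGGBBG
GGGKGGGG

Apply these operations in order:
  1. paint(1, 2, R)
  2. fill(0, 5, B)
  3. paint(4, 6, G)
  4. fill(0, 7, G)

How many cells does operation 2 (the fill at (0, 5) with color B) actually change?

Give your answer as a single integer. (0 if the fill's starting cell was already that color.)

Answer: 6

Derivation:
After op 1 paint(1,2,R):
GGGGGRRG
GGRGGRRG
GGGGGRRG
GGGGGGGG
GGGGGBBG
GGGKGGGG
After op 2 fill(0,5,B) [6 cells changed]:
GGGGGBBG
GGRGGBBG
GGGGGBBG
GGGGGGGG
GGGGGBBG
GGGKGGGG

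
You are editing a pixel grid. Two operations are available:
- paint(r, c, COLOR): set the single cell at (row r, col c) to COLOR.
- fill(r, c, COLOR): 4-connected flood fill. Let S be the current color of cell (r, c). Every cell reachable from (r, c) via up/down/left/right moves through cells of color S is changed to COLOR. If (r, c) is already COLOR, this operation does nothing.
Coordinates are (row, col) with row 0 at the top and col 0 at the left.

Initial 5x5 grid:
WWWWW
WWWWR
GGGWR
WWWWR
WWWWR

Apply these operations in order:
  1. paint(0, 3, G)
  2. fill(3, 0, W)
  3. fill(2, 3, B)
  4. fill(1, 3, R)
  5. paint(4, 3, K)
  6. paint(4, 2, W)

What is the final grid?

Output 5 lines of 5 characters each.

Answer: RRRGW
RRRRR
GGGRR
RRRRR
RRWKR

Derivation:
After op 1 paint(0,3,G):
WWWGW
WWWWR
GGGWR
WWWWR
WWWWR
After op 2 fill(3,0,W) [0 cells changed]:
WWWGW
WWWWR
GGGWR
WWWWR
WWWWR
After op 3 fill(2,3,B) [16 cells changed]:
BBBGW
BBBBR
GGGBR
BBBBR
BBBBR
After op 4 fill(1,3,R) [16 cells changed]:
RRRGW
RRRRR
GGGRR
RRRRR
RRRRR
After op 5 paint(4,3,K):
RRRGW
RRRRR
GGGRR
RRRRR
RRRKR
After op 6 paint(4,2,W):
RRRGW
RRRRR
GGGRR
RRRRR
RRWKR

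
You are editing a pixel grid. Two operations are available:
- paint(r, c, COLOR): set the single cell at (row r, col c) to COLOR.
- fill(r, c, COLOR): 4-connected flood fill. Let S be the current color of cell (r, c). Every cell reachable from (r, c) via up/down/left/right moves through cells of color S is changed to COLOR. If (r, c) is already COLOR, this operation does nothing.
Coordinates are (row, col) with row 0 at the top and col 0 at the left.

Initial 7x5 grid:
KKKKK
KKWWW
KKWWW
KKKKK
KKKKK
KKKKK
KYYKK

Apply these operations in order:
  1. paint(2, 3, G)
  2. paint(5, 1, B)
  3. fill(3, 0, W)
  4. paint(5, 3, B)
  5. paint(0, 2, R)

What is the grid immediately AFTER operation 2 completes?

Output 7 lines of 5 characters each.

After op 1 paint(2,3,G):
KKKKK
KKWWW
KKWGW
KKKKK
KKKKK
KKKKK
KYYKK
After op 2 paint(5,1,B):
KKKKK
KKWWW
KKWGW
KKKKK
KKKKK
KBKKK
KYYKK

Answer: KKKKK
KKWWW
KKWGW
KKKKK
KKKKK
KBKKK
KYYKK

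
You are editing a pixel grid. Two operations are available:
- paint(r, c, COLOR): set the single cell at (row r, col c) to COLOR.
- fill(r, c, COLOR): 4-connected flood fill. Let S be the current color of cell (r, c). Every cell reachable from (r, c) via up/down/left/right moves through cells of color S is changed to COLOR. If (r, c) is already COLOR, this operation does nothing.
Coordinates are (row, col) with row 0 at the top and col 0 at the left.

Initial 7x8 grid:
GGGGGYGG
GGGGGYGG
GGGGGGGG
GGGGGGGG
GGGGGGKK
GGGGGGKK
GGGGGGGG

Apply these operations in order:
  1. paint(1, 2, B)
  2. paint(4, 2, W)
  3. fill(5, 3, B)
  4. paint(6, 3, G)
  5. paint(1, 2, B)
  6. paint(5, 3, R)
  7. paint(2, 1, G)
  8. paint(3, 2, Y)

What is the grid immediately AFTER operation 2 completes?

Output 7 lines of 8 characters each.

After op 1 paint(1,2,B):
GGGGGYGG
GGBGGYGG
GGGGGGGG
GGGGGGGG
GGGGGGKK
GGGGGGKK
GGGGGGGG
After op 2 paint(4,2,W):
GGGGGYGG
GGBGGYGG
GGGGGGGG
GGGGGGGG
GGWGGGKK
GGGGGGKK
GGGGGGGG

Answer: GGGGGYGG
GGBGGYGG
GGGGGGGG
GGGGGGGG
GGWGGGKK
GGGGGGKK
GGGGGGGG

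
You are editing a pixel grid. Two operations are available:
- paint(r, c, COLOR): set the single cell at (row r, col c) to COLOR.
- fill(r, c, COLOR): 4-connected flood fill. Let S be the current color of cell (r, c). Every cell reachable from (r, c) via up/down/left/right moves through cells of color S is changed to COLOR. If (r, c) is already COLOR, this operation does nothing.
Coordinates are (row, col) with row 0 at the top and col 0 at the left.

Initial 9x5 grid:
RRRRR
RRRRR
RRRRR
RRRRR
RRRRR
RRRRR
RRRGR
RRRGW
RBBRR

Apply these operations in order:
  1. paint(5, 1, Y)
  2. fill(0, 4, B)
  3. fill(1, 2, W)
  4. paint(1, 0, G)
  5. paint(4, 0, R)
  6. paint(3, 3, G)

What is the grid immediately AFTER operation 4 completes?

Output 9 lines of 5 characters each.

Answer: WWWWW
GWWWW
WWWWW
WWWWW
WWWWW
WYWWW
WWWGW
WWWGW
WWWRR

Derivation:
After op 1 paint(5,1,Y):
RRRRR
RRRRR
RRRRR
RRRRR
RRRRR
RYRRR
RRRGR
RRRGW
RBBRR
After op 2 fill(0,4,B) [37 cells changed]:
BBBBB
BBBBB
BBBBB
BBBBB
BBBBB
BYBBB
BBBGB
BBBGW
BBBRR
After op 3 fill(1,2,W) [39 cells changed]:
WWWWW
WWWWW
WWWWW
WWWWW
WWWWW
WYWWW
WWWGW
WWWGW
WWWRR
After op 4 paint(1,0,G):
WWWWW
GWWWW
WWWWW
WWWWW
WWWWW
WYWWW
WWWGW
WWWGW
WWWRR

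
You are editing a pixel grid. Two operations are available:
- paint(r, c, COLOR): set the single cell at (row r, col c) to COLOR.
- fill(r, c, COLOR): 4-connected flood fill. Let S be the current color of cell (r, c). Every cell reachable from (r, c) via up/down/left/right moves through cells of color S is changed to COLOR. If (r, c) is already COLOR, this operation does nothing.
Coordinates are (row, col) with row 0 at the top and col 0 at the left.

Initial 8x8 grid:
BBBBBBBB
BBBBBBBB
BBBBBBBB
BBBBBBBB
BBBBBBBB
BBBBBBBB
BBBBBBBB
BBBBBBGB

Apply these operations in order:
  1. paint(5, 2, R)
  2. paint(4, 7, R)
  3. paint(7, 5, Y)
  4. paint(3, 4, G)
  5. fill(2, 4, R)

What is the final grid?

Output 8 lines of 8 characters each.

Answer: RRRRRRRR
RRRRRRRR
RRRRRRRR
RRRRGRRR
RRRRRRRR
RRRRRRRR
RRRRRRRR
RRRRRYGR

Derivation:
After op 1 paint(5,2,R):
BBBBBBBB
BBBBBBBB
BBBBBBBB
BBBBBBBB
BBBBBBBB
BBRBBBBB
BBBBBBBB
BBBBBBGB
After op 2 paint(4,7,R):
BBBBBBBB
BBBBBBBB
BBBBBBBB
BBBBBBBB
BBBBBBBR
BBRBBBBB
BBBBBBBB
BBBBBBGB
After op 3 paint(7,5,Y):
BBBBBBBB
BBBBBBBB
BBBBBBBB
BBBBBBBB
BBBBBBBR
BBRBBBBB
BBBBBBBB
BBBBBYGB
After op 4 paint(3,4,G):
BBBBBBBB
BBBBBBBB
BBBBBBBB
BBBBGBBB
BBBBBBBR
BBRBBBBB
BBBBBBBB
BBBBBYGB
After op 5 fill(2,4,R) [59 cells changed]:
RRRRRRRR
RRRRRRRR
RRRRRRRR
RRRRGRRR
RRRRRRRR
RRRRRRRR
RRRRRRRR
RRRRRYGR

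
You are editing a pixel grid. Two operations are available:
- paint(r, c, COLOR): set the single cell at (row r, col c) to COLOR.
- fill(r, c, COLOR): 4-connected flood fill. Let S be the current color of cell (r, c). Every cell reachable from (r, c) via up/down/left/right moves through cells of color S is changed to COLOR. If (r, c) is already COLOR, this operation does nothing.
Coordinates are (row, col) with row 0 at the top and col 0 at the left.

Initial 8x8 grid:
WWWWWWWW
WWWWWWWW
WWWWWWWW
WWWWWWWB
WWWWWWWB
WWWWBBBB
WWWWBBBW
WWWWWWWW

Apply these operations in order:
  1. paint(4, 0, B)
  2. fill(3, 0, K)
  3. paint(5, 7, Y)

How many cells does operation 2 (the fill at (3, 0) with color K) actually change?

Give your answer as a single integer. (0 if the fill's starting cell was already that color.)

After op 1 paint(4,0,B):
WWWWWWWW
WWWWWWWW
WWWWWWWW
WWWWWWWB
BWWWWWWB
WWWWBBBB
WWWWBBBW
WWWWWWWW
After op 2 fill(3,0,K) [54 cells changed]:
KKKKKKKK
KKKKKKKK
KKKKKKKK
KKKKKKKB
BKKKKKKB
KKKKBBBB
KKKKBBBK
KKKKKKKK

Answer: 54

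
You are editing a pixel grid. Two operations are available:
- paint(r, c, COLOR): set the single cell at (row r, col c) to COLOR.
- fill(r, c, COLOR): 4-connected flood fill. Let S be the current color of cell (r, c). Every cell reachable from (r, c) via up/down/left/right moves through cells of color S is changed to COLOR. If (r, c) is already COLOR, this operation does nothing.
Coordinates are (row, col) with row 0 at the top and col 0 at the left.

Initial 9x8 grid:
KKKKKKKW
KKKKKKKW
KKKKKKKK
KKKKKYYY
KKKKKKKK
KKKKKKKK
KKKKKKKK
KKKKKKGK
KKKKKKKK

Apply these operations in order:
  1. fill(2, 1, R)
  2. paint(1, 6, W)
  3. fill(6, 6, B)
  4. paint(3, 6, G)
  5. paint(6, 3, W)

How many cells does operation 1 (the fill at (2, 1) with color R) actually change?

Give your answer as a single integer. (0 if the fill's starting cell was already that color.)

Answer: 66

Derivation:
After op 1 fill(2,1,R) [66 cells changed]:
RRRRRRRW
RRRRRRRW
RRRRRRRR
RRRRRYYY
RRRRRRRR
RRRRRRRR
RRRRRRRR
RRRRRRGR
RRRRRRRR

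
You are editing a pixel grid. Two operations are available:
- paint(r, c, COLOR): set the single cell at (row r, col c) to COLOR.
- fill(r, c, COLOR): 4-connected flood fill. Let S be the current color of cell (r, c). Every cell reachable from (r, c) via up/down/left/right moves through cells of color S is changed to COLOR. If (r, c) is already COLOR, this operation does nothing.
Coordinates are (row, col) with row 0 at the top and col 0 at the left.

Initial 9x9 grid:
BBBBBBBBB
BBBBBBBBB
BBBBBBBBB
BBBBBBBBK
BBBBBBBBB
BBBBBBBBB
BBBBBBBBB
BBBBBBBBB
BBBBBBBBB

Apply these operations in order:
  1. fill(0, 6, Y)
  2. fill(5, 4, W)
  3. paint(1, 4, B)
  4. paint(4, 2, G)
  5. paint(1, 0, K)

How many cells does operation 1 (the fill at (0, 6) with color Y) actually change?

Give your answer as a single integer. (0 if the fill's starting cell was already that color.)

Answer: 80

Derivation:
After op 1 fill(0,6,Y) [80 cells changed]:
YYYYYYYYY
YYYYYYYYY
YYYYYYYYY
YYYYYYYYK
YYYYYYYYY
YYYYYYYYY
YYYYYYYYY
YYYYYYYYY
YYYYYYYYY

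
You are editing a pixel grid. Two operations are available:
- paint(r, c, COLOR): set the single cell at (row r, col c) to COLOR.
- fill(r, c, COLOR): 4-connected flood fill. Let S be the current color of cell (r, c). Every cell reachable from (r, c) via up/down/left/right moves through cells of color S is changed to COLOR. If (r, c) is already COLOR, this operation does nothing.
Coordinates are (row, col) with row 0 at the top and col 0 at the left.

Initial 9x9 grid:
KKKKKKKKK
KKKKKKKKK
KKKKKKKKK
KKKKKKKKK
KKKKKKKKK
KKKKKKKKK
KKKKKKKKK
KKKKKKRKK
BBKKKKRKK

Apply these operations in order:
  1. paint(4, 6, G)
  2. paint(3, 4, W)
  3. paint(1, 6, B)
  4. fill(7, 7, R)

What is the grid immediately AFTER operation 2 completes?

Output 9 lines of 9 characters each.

After op 1 paint(4,6,G):
KKKKKKKKK
KKKKKKKKK
KKKKKKKKK
KKKKKKKKK
KKKKKKGKK
KKKKKKKKK
KKKKKKKKK
KKKKKKRKK
BBKKKKRKK
After op 2 paint(3,4,W):
KKKKKKKKK
KKKKKKKKK
KKKKKKKKK
KKKKWKKKK
KKKKKKGKK
KKKKKKKKK
KKKKKKKKK
KKKKKKRKK
BBKKKKRKK

Answer: KKKKKKKKK
KKKKKKKKK
KKKKKKKKK
KKKKWKKKK
KKKKKKGKK
KKKKKKKKK
KKKKKKKKK
KKKKKKRKK
BBKKKKRKK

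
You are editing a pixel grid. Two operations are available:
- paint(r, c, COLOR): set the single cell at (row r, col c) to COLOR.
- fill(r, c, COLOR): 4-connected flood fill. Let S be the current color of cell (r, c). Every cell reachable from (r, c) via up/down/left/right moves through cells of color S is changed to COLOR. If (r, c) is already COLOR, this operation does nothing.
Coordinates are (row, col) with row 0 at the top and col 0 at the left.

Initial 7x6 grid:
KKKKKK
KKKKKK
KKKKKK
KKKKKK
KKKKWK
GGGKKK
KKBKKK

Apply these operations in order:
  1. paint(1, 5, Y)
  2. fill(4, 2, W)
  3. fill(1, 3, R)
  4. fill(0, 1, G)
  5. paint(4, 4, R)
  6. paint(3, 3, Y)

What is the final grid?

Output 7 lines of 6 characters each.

Answer: GGGGGG
GGGGGY
GGGGGG
GGGYGG
GGGGRG
GGGGGG
KKBGGG

Derivation:
After op 1 paint(1,5,Y):
KKKKKK
KKKKKY
KKKKKK
KKKKKK
KKKKWK
GGGKKK
KKBKKK
After op 2 fill(4,2,W) [34 cells changed]:
WWWWWW
WWWWWY
WWWWWW
WWWWWW
WWWWWW
GGGWWW
KKBWWW
After op 3 fill(1,3,R) [35 cells changed]:
RRRRRR
RRRRRY
RRRRRR
RRRRRR
RRRRRR
GGGRRR
KKBRRR
After op 4 fill(0,1,G) [35 cells changed]:
GGGGGG
GGGGGY
GGGGGG
GGGGGG
GGGGGG
GGGGGG
KKBGGG
After op 5 paint(4,4,R):
GGGGGG
GGGGGY
GGGGGG
GGGGGG
GGGGRG
GGGGGG
KKBGGG
After op 6 paint(3,3,Y):
GGGGGG
GGGGGY
GGGGGG
GGGYGG
GGGGRG
GGGGGG
KKBGGG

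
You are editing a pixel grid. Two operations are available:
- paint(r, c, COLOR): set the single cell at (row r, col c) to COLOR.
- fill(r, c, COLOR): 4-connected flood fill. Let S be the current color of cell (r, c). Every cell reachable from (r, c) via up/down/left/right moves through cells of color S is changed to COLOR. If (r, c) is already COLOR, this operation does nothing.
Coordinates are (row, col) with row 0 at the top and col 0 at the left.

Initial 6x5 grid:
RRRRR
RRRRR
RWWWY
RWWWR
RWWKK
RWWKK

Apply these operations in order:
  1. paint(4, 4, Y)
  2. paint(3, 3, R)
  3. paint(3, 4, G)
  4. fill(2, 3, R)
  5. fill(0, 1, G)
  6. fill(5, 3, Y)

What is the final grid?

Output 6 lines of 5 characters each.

Answer: GGGGG
GGGGG
GGGGY
GGGGG
GGGYY
GGGYY

Derivation:
After op 1 paint(4,4,Y):
RRRRR
RRRRR
RWWWY
RWWWR
RWWKY
RWWKK
After op 2 paint(3,3,R):
RRRRR
RRRRR
RWWWY
RWWRR
RWWKY
RWWKK
After op 3 paint(3,4,G):
RRRRR
RRRRR
RWWWY
RWWRG
RWWKY
RWWKK
After op 4 fill(2,3,R) [9 cells changed]:
RRRRR
RRRRR
RRRRY
RRRRG
RRRKY
RRRKK
After op 5 fill(0,1,G) [24 cells changed]:
GGGGG
GGGGG
GGGGY
GGGGG
GGGKY
GGGKK
After op 6 fill(5,3,Y) [3 cells changed]:
GGGGG
GGGGG
GGGGY
GGGGG
GGGYY
GGGYY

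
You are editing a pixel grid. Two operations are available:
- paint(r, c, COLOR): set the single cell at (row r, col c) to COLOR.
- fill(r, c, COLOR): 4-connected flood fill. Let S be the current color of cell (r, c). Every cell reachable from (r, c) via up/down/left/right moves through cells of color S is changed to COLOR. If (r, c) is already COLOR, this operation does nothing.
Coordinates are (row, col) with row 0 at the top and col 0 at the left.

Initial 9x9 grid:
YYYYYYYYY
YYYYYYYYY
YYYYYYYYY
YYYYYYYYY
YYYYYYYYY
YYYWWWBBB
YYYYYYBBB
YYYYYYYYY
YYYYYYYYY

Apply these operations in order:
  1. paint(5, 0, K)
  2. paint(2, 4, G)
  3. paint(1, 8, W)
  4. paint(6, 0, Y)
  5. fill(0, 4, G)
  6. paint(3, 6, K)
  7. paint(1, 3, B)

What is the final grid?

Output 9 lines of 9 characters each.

After op 1 paint(5,0,K):
YYYYYYYYY
YYYYYYYYY
YYYYYYYYY
YYYYYYYYY
YYYYYYYYY
KYYWWWBBB
YYYYYYBBB
YYYYYYYYY
YYYYYYYYY
After op 2 paint(2,4,G):
YYYYYYYYY
YYYYYYYYY
YYYYGYYYY
YYYYYYYYY
YYYYYYYYY
KYYWWWBBB
YYYYYYBBB
YYYYYYYYY
YYYYYYYYY
After op 3 paint(1,8,W):
YYYYYYYYY
YYYYYYYYW
YYYYGYYYY
YYYYYYYYY
YYYYYYYYY
KYYWWWBBB
YYYYYYBBB
YYYYYYYYY
YYYYYYYYY
After op 4 paint(6,0,Y):
YYYYYYYYY
YYYYYYYYW
YYYYGYYYY
YYYYYYYYY
YYYYYYYYY
KYYWWWBBB
YYYYYYBBB
YYYYYYYYY
YYYYYYYYY
After op 5 fill(0,4,G) [69 cells changed]:
GGGGGGGGG
GGGGGGGGW
GGGGGGGGG
GGGGGGGGG
GGGGGGGGG
KGGWWWBBB
GGGGGGBBB
GGGGGGGGG
GGGGGGGGG
After op 6 paint(3,6,K):
GGGGGGGGG
GGGGGGGGW
GGGGGGGGG
GGGGGGKGG
GGGGGGGGG
KGGWWWBBB
GGGGGGBBB
GGGGGGGGG
GGGGGGGGG
After op 7 paint(1,3,B):
GGGGGGGGG
GGGBGGGGW
GGGGGGGGG
GGGGGGKGG
GGGGGGGGG
KGGWWWBBB
GGGGGGBBB
GGGGGGGGG
GGGGGGGGG

Answer: GGGGGGGGG
GGGBGGGGW
GGGGGGGGG
GGGGGGKGG
GGGGGGGGG
KGGWWWBBB
GGGGGGBBB
GGGGGGGGG
GGGGGGGGG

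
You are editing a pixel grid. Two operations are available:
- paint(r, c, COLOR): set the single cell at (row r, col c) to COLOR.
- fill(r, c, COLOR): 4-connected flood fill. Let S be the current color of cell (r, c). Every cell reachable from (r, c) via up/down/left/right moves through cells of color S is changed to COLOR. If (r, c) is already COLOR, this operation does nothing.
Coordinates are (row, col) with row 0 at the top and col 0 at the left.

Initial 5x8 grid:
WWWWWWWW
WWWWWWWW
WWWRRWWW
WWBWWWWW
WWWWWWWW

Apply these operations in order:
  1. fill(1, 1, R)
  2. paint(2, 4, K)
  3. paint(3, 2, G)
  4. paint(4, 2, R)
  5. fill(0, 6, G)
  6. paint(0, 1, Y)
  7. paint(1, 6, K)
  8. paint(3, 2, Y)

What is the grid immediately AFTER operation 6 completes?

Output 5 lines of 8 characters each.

After op 1 fill(1,1,R) [37 cells changed]:
RRRRRRRR
RRRRRRRR
RRRRRRRR
RRBRRRRR
RRRRRRRR
After op 2 paint(2,4,K):
RRRRRRRR
RRRRRRRR
RRRRKRRR
RRBRRRRR
RRRRRRRR
After op 3 paint(3,2,G):
RRRRRRRR
RRRRRRRR
RRRRKRRR
RRGRRRRR
RRRRRRRR
After op 4 paint(4,2,R):
RRRRRRRR
RRRRRRRR
RRRRKRRR
RRGRRRRR
RRRRRRRR
After op 5 fill(0,6,G) [38 cells changed]:
GGGGGGGG
GGGGGGGG
GGGGKGGG
GGGGGGGG
GGGGGGGG
After op 6 paint(0,1,Y):
GYGGGGGG
GGGGGGGG
GGGGKGGG
GGGGGGGG
GGGGGGGG

Answer: GYGGGGGG
GGGGGGGG
GGGGKGGG
GGGGGGGG
GGGGGGGG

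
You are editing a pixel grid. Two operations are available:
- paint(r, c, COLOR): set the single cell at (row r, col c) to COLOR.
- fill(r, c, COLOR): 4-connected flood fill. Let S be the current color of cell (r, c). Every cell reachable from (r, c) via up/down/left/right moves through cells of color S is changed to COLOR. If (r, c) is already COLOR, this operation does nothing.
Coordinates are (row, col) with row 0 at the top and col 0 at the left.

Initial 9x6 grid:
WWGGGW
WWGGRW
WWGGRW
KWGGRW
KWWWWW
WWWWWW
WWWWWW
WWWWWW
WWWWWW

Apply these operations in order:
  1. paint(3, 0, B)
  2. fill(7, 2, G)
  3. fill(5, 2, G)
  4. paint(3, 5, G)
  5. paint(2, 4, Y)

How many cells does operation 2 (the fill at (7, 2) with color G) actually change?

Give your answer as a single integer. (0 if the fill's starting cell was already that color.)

Answer: 40

Derivation:
After op 1 paint(3,0,B):
WWGGGW
WWGGRW
WWGGRW
BWGGRW
KWWWWW
WWWWWW
WWWWWW
WWWWWW
WWWWWW
After op 2 fill(7,2,G) [40 cells changed]:
GGGGGG
GGGGRG
GGGGRG
BGGGRG
KGGGGG
GGGGGG
GGGGGG
GGGGGG
GGGGGG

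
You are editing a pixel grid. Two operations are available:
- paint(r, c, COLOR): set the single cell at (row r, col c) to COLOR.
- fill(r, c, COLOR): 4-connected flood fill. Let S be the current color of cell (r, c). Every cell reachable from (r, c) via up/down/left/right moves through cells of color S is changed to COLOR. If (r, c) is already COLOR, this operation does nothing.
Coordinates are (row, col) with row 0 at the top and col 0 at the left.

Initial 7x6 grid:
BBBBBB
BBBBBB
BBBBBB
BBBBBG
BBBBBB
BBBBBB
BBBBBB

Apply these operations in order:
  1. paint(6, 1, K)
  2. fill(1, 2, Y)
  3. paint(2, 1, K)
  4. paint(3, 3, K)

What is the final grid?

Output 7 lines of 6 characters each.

Answer: YYYYYY
YYYYYY
YKYYYY
YYYKYG
YYYYYY
YYYYYY
YKYYYY

Derivation:
After op 1 paint(6,1,K):
BBBBBB
BBBBBB
BBBBBB
BBBBBG
BBBBBB
BBBBBB
BKBBBB
After op 2 fill(1,2,Y) [40 cells changed]:
YYYYYY
YYYYYY
YYYYYY
YYYYYG
YYYYYY
YYYYYY
YKYYYY
After op 3 paint(2,1,K):
YYYYYY
YYYYYY
YKYYYY
YYYYYG
YYYYYY
YYYYYY
YKYYYY
After op 4 paint(3,3,K):
YYYYYY
YYYYYY
YKYYYY
YYYKYG
YYYYYY
YYYYYY
YKYYYY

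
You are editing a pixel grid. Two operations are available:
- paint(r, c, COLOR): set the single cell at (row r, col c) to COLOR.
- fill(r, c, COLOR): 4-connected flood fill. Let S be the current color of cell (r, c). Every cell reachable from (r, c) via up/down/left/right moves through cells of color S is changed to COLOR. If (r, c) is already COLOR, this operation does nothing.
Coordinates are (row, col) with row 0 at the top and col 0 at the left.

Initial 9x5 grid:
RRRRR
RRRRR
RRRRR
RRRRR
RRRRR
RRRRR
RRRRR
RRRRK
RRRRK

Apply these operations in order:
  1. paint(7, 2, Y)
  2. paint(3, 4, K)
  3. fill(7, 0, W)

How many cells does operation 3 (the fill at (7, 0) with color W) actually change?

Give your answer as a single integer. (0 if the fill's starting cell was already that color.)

Answer: 41

Derivation:
After op 1 paint(7,2,Y):
RRRRR
RRRRR
RRRRR
RRRRR
RRRRR
RRRRR
RRRRR
RRYRK
RRRRK
After op 2 paint(3,4,K):
RRRRR
RRRRR
RRRRR
RRRRK
RRRRR
RRRRR
RRRRR
RRYRK
RRRRK
After op 3 fill(7,0,W) [41 cells changed]:
WWWWW
WWWWW
WWWWW
WWWWK
WWWWW
WWWWW
WWWWW
WWYWK
WWWWK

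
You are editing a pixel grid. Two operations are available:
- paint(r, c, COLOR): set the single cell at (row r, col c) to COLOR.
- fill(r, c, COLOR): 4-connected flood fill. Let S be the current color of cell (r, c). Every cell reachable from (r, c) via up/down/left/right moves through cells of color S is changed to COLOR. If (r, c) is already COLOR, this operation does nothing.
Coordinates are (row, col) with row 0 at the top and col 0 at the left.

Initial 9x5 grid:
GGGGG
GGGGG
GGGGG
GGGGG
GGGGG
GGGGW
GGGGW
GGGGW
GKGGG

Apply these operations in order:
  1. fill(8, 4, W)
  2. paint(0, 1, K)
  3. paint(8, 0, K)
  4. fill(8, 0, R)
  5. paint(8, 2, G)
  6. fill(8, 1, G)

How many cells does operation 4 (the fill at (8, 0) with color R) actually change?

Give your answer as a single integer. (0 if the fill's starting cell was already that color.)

Answer: 2

Derivation:
After op 1 fill(8,4,W) [41 cells changed]:
WWWWW
WWWWW
WWWWW
WWWWW
WWWWW
WWWWW
WWWWW
WWWWW
WKWWW
After op 2 paint(0,1,K):
WKWWW
WWWWW
WWWWW
WWWWW
WWWWW
WWWWW
WWWWW
WWWWW
WKWWW
After op 3 paint(8,0,K):
WKWWW
WWWWW
WWWWW
WWWWW
WWWWW
WWWWW
WWWWW
WWWWW
KKWWW
After op 4 fill(8,0,R) [2 cells changed]:
WKWWW
WWWWW
WWWWW
WWWWW
WWWWW
WWWWW
WWWWW
WWWWW
RRWWW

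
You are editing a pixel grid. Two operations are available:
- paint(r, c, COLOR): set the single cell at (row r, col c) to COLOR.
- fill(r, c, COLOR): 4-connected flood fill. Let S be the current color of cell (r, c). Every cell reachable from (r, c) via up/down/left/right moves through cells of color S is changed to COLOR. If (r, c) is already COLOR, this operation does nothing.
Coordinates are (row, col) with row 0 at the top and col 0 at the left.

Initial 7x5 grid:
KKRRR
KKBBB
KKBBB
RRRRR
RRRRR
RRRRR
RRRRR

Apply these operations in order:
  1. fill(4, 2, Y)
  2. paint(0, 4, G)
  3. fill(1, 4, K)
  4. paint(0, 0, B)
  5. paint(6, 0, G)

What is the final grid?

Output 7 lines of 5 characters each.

Answer: BKRRG
KKKKK
KKKKK
YYYYY
YYYYY
YYYYY
GYYYY

Derivation:
After op 1 fill(4,2,Y) [20 cells changed]:
KKRRR
KKBBB
KKBBB
YYYYY
YYYYY
YYYYY
YYYYY
After op 2 paint(0,4,G):
KKRRG
KKBBB
KKBBB
YYYYY
YYYYY
YYYYY
YYYYY
After op 3 fill(1,4,K) [6 cells changed]:
KKRRG
KKKKK
KKKKK
YYYYY
YYYYY
YYYYY
YYYYY
After op 4 paint(0,0,B):
BKRRG
KKKKK
KKKKK
YYYYY
YYYYY
YYYYY
YYYYY
After op 5 paint(6,0,G):
BKRRG
KKKKK
KKKKK
YYYYY
YYYYY
YYYYY
GYYYY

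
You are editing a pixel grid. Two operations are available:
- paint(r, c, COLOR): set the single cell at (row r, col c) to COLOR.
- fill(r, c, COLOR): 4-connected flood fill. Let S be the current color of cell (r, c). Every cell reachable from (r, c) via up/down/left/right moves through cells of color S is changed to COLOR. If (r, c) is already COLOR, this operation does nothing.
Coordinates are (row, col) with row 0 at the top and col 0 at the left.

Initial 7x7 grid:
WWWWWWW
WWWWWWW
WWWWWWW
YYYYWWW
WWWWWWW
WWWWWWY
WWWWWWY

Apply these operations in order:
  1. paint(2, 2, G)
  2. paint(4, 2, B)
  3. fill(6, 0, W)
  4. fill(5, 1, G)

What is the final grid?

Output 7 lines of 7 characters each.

After op 1 paint(2,2,G):
WWWWWWW
WWWWWWW
WWGWWWW
YYYYWWW
WWWWWWW
WWWWWWY
WWWWWWY
After op 2 paint(4,2,B):
WWWWWWW
WWWWWWW
WWGWWWW
YYYYWWW
WWBWWWW
WWWWWWY
WWWWWWY
After op 3 fill(6,0,W) [0 cells changed]:
WWWWWWW
WWWWWWW
WWGWWWW
YYYYWWW
WWBWWWW
WWWWWWY
WWWWWWY
After op 4 fill(5,1,G) [41 cells changed]:
GGGGGGG
GGGGGGG
GGGGGGG
YYYYGGG
GGBGGGG
GGGGGGY
GGGGGGY

Answer: GGGGGGG
GGGGGGG
GGGGGGG
YYYYGGG
GGBGGGG
GGGGGGY
GGGGGGY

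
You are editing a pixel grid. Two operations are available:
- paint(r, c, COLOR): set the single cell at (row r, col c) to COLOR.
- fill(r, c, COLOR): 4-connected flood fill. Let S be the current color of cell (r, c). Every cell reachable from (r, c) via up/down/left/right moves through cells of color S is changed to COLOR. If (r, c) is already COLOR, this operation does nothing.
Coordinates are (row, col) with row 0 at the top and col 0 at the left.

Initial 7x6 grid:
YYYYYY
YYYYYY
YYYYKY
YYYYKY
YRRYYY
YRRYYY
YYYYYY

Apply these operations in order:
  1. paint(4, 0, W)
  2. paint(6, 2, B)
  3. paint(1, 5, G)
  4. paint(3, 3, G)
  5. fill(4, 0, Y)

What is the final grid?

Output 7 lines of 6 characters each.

Answer: YYYYYY
YYYYYG
YYYYKY
YYYGKY
YRRYYY
YRRYYY
YYBYYY

Derivation:
After op 1 paint(4,0,W):
YYYYYY
YYYYYY
YYYYKY
YYYYKY
WRRYYY
YRRYYY
YYYYYY
After op 2 paint(6,2,B):
YYYYYY
YYYYYY
YYYYKY
YYYYKY
WRRYYY
YRRYYY
YYBYYY
After op 3 paint(1,5,G):
YYYYYY
YYYYYG
YYYYKY
YYYYKY
WRRYYY
YRRYYY
YYBYYY
After op 4 paint(3,3,G):
YYYYYY
YYYYYG
YYYYKY
YYYGKY
WRRYYY
YRRYYY
YYBYYY
After op 5 fill(4,0,Y) [1 cells changed]:
YYYYYY
YYYYYG
YYYYKY
YYYGKY
YRRYYY
YRRYYY
YYBYYY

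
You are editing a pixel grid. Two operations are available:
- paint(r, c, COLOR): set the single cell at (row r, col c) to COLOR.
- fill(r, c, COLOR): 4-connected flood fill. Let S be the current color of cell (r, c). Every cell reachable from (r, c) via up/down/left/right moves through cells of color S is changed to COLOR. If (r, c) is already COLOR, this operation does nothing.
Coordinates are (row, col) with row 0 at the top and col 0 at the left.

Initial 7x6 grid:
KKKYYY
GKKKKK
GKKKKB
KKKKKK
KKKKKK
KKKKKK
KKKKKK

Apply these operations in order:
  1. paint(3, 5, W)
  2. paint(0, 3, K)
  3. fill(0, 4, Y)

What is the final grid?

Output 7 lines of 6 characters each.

After op 1 paint(3,5,W):
KKKYYY
GKKKKK
GKKKKB
KKKKKW
KKKKKK
KKKKKK
KKKKKK
After op 2 paint(0,3,K):
KKKKYY
GKKKKK
GKKKKB
KKKKKW
KKKKKK
KKKKKK
KKKKKK
After op 3 fill(0,4,Y) [0 cells changed]:
KKKKYY
GKKKKK
GKKKKB
KKKKKW
KKKKKK
KKKKKK
KKKKKK

Answer: KKKKYY
GKKKKK
GKKKKB
KKKKKW
KKKKKK
KKKKKK
KKKKKK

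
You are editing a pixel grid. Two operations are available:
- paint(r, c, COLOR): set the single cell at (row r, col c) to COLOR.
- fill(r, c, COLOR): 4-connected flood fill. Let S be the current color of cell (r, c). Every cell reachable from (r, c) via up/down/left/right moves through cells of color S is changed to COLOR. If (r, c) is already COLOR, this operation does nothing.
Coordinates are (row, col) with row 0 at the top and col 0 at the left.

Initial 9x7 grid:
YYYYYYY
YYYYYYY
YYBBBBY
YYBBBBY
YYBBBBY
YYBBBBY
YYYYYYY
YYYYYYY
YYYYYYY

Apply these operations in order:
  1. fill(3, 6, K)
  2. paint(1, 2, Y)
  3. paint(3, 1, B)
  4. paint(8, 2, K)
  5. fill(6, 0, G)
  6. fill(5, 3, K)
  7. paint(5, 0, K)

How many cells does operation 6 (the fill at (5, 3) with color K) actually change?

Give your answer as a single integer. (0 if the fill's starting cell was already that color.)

Answer: 17

Derivation:
After op 1 fill(3,6,K) [47 cells changed]:
KKKKKKK
KKKKKKK
KKBBBBK
KKBBBBK
KKBBBBK
KKBBBBK
KKKKKKK
KKKKKKK
KKKKKKK
After op 2 paint(1,2,Y):
KKKKKKK
KKYKKKK
KKBBBBK
KKBBBBK
KKBBBBK
KKBBBBK
KKKKKKK
KKKKKKK
KKKKKKK
After op 3 paint(3,1,B):
KKKKKKK
KKYKKKK
KKBBBBK
KBBBBBK
KKBBBBK
KKBBBBK
KKKKKKK
KKKKKKK
KKKKKKK
After op 4 paint(8,2,K):
KKKKKKK
KKYKKKK
KKBBBBK
KBBBBBK
KKBBBBK
KKBBBBK
KKKKKKK
KKKKKKK
KKKKKKK
After op 5 fill(6,0,G) [45 cells changed]:
GGGGGGG
GGYGGGG
GGBBBBG
GBBBBBG
GGBBBBG
GGBBBBG
GGGGGGG
GGGGGGG
GGGGGGG
After op 6 fill(5,3,K) [17 cells changed]:
GGGGGGG
GGYGGGG
GGKKKKG
GKKKKKG
GGKKKKG
GGKKKKG
GGGGGGG
GGGGGGG
GGGGGGG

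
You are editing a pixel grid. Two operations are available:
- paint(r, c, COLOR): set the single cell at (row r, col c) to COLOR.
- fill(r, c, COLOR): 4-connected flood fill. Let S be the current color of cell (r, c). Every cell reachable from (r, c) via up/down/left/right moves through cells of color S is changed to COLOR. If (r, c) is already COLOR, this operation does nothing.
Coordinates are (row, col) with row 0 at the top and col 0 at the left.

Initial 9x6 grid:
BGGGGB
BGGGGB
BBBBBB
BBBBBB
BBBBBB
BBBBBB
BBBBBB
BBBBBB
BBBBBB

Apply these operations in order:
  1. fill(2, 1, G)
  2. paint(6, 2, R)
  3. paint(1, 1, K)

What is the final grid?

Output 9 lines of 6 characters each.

Answer: GGGGGG
GKGGGG
GGGGGG
GGGGGG
GGGGGG
GGGGGG
GGRGGG
GGGGGG
GGGGGG

Derivation:
After op 1 fill(2,1,G) [46 cells changed]:
GGGGGG
GGGGGG
GGGGGG
GGGGGG
GGGGGG
GGGGGG
GGGGGG
GGGGGG
GGGGGG
After op 2 paint(6,2,R):
GGGGGG
GGGGGG
GGGGGG
GGGGGG
GGGGGG
GGGGGG
GGRGGG
GGGGGG
GGGGGG
After op 3 paint(1,1,K):
GGGGGG
GKGGGG
GGGGGG
GGGGGG
GGGGGG
GGGGGG
GGRGGG
GGGGGG
GGGGGG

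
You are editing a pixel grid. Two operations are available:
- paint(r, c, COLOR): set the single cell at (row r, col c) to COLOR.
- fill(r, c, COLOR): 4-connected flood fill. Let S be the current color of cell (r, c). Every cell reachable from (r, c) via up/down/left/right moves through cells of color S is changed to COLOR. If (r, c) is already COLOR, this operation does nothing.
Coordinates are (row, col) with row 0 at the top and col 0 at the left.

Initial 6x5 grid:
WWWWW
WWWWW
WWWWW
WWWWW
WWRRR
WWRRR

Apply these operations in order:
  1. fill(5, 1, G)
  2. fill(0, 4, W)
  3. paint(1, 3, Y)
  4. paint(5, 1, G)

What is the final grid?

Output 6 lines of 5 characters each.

After op 1 fill(5,1,G) [24 cells changed]:
GGGGG
GGGGG
GGGGG
GGGGG
GGRRR
GGRRR
After op 2 fill(0,4,W) [24 cells changed]:
WWWWW
WWWWW
WWWWW
WWWWW
WWRRR
WWRRR
After op 3 paint(1,3,Y):
WWWWW
WWWYW
WWWWW
WWWWW
WWRRR
WWRRR
After op 4 paint(5,1,G):
WWWWW
WWWYW
WWWWW
WWWWW
WWRRR
WGRRR

Answer: WWWWW
WWWYW
WWWWW
WWWWW
WWRRR
WGRRR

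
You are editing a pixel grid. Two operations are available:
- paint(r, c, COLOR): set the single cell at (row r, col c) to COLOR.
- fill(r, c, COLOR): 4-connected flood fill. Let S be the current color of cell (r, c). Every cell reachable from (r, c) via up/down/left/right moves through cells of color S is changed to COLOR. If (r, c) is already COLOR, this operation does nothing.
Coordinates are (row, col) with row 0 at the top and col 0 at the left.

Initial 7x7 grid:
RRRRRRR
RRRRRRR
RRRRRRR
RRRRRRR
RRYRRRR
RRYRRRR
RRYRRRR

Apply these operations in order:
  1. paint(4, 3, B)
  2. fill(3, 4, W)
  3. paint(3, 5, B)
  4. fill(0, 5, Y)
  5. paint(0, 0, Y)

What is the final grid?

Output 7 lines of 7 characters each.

Answer: YYYYYYY
YYYYYYY
YYYYYYY
YYYYYBY
YYYBYYY
YYYYYYY
YYYYYYY

Derivation:
After op 1 paint(4,3,B):
RRRRRRR
RRRRRRR
RRRRRRR
RRRRRRR
RRYBRRR
RRYRRRR
RRYRRRR
After op 2 fill(3,4,W) [45 cells changed]:
WWWWWWW
WWWWWWW
WWWWWWW
WWWWWWW
WWYBWWW
WWYWWWW
WWYWWWW
After op 3 paint(3,5,B):
WWWWWWW
WWWWWWW
WWWWWWW
WWWWWBW
WWYBWWW
WWYWWWW
WWYWWWW
After op 4 fill(0,5,Y) [44 cells changed]:
YYYYYYY
YYYYYYY
YYYYYYY
YYYYYBY
YYYBYYY
YYYYYYY
YYYYYYY
After op 5 paint(0,0,Y):
YYYYYYY
YYYYYYY
YYYYYYY
YYYYYBY
YYYBYYY
YYYYYYY
YYYYYYY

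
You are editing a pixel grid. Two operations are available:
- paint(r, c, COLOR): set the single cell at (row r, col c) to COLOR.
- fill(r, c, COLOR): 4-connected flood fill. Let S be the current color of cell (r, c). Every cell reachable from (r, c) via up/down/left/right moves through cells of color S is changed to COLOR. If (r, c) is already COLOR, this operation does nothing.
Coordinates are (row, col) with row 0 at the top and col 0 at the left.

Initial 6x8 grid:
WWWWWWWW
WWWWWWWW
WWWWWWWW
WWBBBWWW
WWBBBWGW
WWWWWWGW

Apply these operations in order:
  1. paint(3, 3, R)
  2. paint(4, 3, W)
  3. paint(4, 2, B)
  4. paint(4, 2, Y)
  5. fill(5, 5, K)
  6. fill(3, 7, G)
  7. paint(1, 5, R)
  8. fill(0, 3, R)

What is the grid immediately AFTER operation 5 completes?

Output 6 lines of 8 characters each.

Answer: KKKKKKKK
KKKKKKKK
KKKKKKKK
KKBRBKKK
KKYKBKGK
KKKKKKGK

Derivation:
After op 1 paint(3,3,R):
WWWWWWWW
WWWWWWWW
WWWWWWWW
WWBRBWWW
WWBBBWGW
WWWWWWGW
After op 2 paint(4,3,W):
WWWWWWWW
WWWWWWWW
WWWWWWWW
WWBRBWWW
WWBWBWGW
WWWWWWGW
After op 3 paint(4,2,B):
WWWWWWWW
WWWWWWWW
WWWWWWWW
WWBRBWWW
WWBWBWGW
WWWWWWGW
After op 4 paint(4,2,Y):
WWWWWWWW
WWWWWWWW
WWWWWWWW
WWBRBWWW
WWYWBWGW
WWWWWWGW
After op 5 fill(5,5,K) [41 cells changed]:
KKKKKKKK
KKKKKKKK
KKKKKKKK
KKBRBKKK
KKYKBKGK
KKKKKKGK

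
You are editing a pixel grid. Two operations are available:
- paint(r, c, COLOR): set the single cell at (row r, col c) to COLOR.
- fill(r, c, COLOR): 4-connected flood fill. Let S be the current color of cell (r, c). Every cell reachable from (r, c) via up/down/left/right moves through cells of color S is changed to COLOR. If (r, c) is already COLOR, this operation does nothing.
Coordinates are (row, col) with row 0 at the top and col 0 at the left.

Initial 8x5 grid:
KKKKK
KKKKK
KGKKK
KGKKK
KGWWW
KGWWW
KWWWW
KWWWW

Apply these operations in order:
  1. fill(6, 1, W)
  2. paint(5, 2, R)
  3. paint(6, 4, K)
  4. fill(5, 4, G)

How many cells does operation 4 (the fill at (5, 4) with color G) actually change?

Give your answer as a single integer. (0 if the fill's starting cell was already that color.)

Answer: 12

Derivation:
After op 1 fill(6,1,W) [0 cells changed]:
KKKKK
KKKKK
KGKKK
KGKKK
KGWWW
KGWWW
KWWWW
KWWWW
After op 2 paint(5,2,R):
KKKKK
KKKKK
KGKKK
KGKKK
KGWWW
KGRWW
KWWWW
KWWWW
After op 3 paint(6,4,K):
KKKKK
KKKKK
KGKKK
KGKKK
KGWWW
KGRWW
KWWWK
KWWWW
After op 4 fill(5,4,G) [12 cells changed]:
KKKKK
KKKKK
KGKKK
KGKKK
KGGGG
KGRGG
KGGGK
KGGGG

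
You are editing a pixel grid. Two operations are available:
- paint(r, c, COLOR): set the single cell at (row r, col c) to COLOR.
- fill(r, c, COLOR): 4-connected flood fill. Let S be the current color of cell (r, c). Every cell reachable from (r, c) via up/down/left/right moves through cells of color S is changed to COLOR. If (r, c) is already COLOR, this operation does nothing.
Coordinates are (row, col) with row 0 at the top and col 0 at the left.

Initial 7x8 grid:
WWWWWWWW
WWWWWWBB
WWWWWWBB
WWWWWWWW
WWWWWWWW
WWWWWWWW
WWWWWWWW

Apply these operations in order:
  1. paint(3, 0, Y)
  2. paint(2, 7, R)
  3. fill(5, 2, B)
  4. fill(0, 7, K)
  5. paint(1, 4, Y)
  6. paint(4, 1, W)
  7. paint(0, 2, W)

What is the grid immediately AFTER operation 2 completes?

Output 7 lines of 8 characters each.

Answer: WWWWWWWW
WWWWWWBB
WWWWWWBR
YWWWWWWW
WWWWWWWW
WWWWWWWW
WWWWWWWW

Derivation:
After op 1 paint(3,0,Y):
WWWWWWWW
WWWWWWBB
WWWWWWBB
YWWWWWWW
WWWWWWWW
WWWWWWWW
WWWWWWWW
After op 2 paint(2,7,R):
WWWWWWWW
WWWWWWBB
WWWWWWBR
YWWWWWWW
WWWWWWWW
WWWWWWWW
WWWWWWWW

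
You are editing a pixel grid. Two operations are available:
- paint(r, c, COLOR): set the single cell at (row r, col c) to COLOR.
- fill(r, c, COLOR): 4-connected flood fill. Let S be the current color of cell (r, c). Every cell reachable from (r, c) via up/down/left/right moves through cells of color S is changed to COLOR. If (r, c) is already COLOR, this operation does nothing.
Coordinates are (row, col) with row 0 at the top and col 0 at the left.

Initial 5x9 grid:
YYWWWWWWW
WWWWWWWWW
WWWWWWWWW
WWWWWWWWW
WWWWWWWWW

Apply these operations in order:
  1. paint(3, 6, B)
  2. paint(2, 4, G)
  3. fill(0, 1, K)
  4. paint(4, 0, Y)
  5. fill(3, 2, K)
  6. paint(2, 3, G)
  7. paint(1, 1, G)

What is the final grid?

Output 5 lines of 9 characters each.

After op 1 paint(3,6,B):
YYWWWWWWW
WWWWWWWWW
WWWWWWWWW
WWWWWWBWW
WWWWWWWWW
After op 2 paint(2,4,G):
YYWWWWWWW
WWWWWWWWW
WWWWGWWWW
WWWWWWBWW
WWWWWWWWW
After op 3 fill(0,1,K) [2 cells changed]:
KKWWWWWWW
WWWWWWWWW
WWWWGWWWW
WWWWWWBWW
WWWWWWWWW
After op 4 paint(4,0,Y):
KKWWWWWWW
WWWWWWWWW
WWWWGWWWW
WWWWWWBWW
YWWWWWWWW
After op 5 fill(3,2,K) [40 cells changed]:
KKKKKKKKK
KKKKKKKKK
KKKKGKKKK
KKKKKKBKK
YKKKKKKKK
After op 6 paint(2,3,G):
KKKKKKKKK
KKKKKKKKK
KKKGGKKKK
KKKKKKBKK
YKKKKKKKK
After op 7 paint(1,1,G):
KKKKKKKKK
KGKKKKKKK
KKKGGKKKK
KKKKKKBKK
YKKKKKKKK

Answer: KKKKKKKKK
KGKKKKKKK
KKKGGKKKK
KKKKKKBKK
YKKKKKKKK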